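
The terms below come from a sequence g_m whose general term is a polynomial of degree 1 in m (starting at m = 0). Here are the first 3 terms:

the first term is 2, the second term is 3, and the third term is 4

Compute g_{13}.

15

1st diffs: 1, 1 (constant).
So g_m = m + 2.
Evaluating at m = 13 gives g_{13} = 15.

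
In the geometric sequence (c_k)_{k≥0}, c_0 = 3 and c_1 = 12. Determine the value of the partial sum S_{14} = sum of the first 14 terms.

268435455

Common ratio r = 4.
c_k = 3·4^(k-0).
S = 3·(4^14 - 1)/(4 - 1) = 3·(268435456 - 1)/(3) = 268435455.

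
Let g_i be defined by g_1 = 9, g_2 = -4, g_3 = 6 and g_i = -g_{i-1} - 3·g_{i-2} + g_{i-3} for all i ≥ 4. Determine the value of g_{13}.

Compute successive terms:
g_4 = 15, g_5 = -37, g_6 = -2, g_7 = 128, g_8 = -159, g_9 = -227, g_{10} = 832, g_{11} = -310, g_{12} = -2413, g_{13} = 4175.

4175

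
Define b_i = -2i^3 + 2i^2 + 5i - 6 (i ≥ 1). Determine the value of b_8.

-862

b_8 = -2·8^3 + 2·8^2 + 5·8 - 6 = -862.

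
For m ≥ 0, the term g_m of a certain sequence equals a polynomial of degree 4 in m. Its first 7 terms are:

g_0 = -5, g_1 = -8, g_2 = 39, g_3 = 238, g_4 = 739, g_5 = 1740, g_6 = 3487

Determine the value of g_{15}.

1st diffs: -3, 47, 199, 501, 1001, 1747.
2nd diffs: 50, 152, 302, 500, 746.
3rd diffs: 102, 150, 198, 246.
4th diffs: 48, 48, 48 (constant).
So g_m = 2m^4 + 5m^3 - 4m^2 - 6m - 5.
Evaluating at m = 15 gives g_{15} = 117130.

117130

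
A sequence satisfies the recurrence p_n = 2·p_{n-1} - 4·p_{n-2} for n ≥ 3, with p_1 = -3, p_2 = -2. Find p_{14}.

-8192

Step forward from the initial values:
p_3 = 8, p_4 = 24, p_5 = 16, …, p_{11} = 1024, p_{12} = -4096, p_{13} = -12288, p_{14} = -8192.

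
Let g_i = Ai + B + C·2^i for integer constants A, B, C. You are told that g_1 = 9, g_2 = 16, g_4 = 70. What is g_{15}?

163797

At i = 1, 2, 4: A + B + 2C = 9; 2A + B + 4C = 16; 4A + B + 16C = 70.
Subtracting the first from the second: A + 2C = 7.
Subtracting the second from the third: 2A + 12C = 54.
Solving: C = 5, A = -3, then B = 2.
Therefore g_{15} = -45 + 2 + 5·32768 = 163797.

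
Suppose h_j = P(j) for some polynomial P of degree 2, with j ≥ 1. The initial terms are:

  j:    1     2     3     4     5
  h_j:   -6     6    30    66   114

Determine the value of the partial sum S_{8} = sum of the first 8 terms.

960

1st diffs: 12, 24, 36, 48.
2nd diffs: 12, 12, 12 (constant).
Newton forward-difference form: h_j = -6 + 12·C(j-1,1) + 12·C(j-1,2).
Continuing: 174, 246, 330.
Summing j = 1..8 (8 terms) gives 960.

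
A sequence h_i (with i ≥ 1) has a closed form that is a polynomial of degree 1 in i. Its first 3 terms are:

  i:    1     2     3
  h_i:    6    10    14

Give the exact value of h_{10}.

1st diffs: 4, 4 (constant).
So h_i = 4i + 2.
Evaluating at i = 10 gives h_{10} = 42.

42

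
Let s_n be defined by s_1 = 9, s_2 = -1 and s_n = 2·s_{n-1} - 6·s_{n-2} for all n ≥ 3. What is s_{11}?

Applying the relation repeatedly:
s_3 = -56, s_4 = -106, s_5 = 124, s_6 = 884, s_7 = 1024, s_8 = -3256, s_9 = -12656, s_{10} = -5776, s_{11} = 64384.

64384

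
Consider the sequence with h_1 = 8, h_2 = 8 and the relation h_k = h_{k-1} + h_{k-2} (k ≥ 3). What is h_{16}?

7896

h_3 = 16  h_4 = 24  h_5 = 40  …  h_{13} = 1864  h_{14} = 3016  h_{15} = 4880  h_{16} = 7896.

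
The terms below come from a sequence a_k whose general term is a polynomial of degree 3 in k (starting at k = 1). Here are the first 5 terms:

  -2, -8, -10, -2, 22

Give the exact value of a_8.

1st diffs: -6, -2, 8, 24.
2nd diffs: 4, 10, 16.
3rd diffs: 6, 6 (constant).
So a_k = k^3 - 4k^2 - k + 2.
Evaluating at k = 8 gives a_8 = 250.

250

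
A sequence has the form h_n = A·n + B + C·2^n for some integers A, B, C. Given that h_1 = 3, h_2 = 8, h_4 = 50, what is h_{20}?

4194242

At n = 1, 2, 4: A + B + 2C = 3; 2A + B + 4C = 8; 4A + B + 16C = 50.
Subtracting the first from the second: A + 2C = 5.
Subtracting the second from the third: 2A + 12C = 42.
Solving: C = 4, A = -3, then B = -2.
So h_n = -3·n + (-2) + 4·2^n; at n=20 this is 4194242.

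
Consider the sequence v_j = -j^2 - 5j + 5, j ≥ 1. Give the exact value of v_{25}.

-745

v_{25} = -1·25^2 - 5·25 + 5 = -745.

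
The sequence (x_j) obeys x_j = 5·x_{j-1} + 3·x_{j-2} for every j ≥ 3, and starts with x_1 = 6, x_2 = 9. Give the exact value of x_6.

Iterate the recurrence:
x_3 = 63;  x_4 = 342;  x_5 = 1899;  x_6 = 10521.

10521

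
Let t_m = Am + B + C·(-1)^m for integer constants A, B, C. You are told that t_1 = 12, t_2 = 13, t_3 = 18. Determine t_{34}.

Plug in m = 1, 2, 3: A + B - C = 12; 2A + B + C = 13; 3A + B - C = 18.
Subtracting the first from the second: A + 2C = 1.
Subtracting the second from the third: A - 2C = 5.
Solving: C = -1, A = 3, then B = 8.
So t_m = 3·m + 8 + (-1)·(-1)^m; at m=34 this is 109.

109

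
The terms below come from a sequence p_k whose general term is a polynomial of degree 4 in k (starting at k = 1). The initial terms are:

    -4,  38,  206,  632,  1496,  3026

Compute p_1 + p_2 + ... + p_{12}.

1st diffs: 42, 168, 426, 864, 1530.
2nd diffs: 126, 258, 438, 666.
3rd diffs: 132, 180, 228.
4th diffs: 48, 48 (constant).
Newton forward-difference form: p_k = -4 + 42·C(k-1,1) + 126·C(k-1,2) + 132·C(k-1,3) + 48·C(k-1,4).
Continuing: …, 5498, 9236, 14612, 22046, …, p_{12} = 45008.
Summing k = 1..12 (12 terms) gives 133800.

133800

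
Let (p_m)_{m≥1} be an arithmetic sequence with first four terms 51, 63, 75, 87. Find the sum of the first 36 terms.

9396

Common difference d = 12.
p_m = 51 + (m - 1)·12.
p_{36} = 471; S = 36·(51 + 471)/2 = 9396.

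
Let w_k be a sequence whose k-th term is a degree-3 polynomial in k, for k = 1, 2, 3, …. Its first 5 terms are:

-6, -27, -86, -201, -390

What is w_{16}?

-12501

1st diffs: -21, -59, -115, -189.
2nd diffs: -38, -56, -74.
3rd diffs: -18, -18 (constant).
So w_k = -3k^3 - k^2 + 3k - 5.
Evaluating at k = 16 gives w_{16} = -12501.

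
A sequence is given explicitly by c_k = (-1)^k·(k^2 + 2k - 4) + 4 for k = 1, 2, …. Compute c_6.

48

(-1)^6 = 1; k^2 + 2k - 4 at k=6 is 44; so c_6 = 48.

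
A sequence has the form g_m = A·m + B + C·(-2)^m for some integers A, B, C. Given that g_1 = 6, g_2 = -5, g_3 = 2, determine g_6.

At m = 1, 2, 3: A + B - 2C = 6; 2A + B + 4C = -5; 3A + B - 8C = 2.
Subtracting the first from the second: A + 6C = -11.
Subtracting the second from the third: A - 12C = 7.
Solving: C = -1, A = -5, then B = 9.
So g_m = -5·m + 9 + (-1)·(-2)^m; at m=6 this is -85.

-85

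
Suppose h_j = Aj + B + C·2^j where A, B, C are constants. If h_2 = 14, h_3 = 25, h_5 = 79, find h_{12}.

8228

Plug in j = 2, 3, 5: 2A + B + 4C = 14; 3A + B + 8C = 25; 5A + B + 32C = 79.
Subtracting the first from the second: A + 4C = 11.
Subtracting the second from the third: 2A + 24C = 54.
Solving: C = 2, A = 3, then B = 0.
So h_j = 3·j + 0 + 2·2^j; at j=12 this is 8228.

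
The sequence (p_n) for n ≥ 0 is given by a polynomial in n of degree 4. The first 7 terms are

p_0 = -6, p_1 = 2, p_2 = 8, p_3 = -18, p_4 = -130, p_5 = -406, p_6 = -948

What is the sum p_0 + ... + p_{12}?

1st diffs: 8, 6, -26, -112, -276, -542.
2nd diffs: -2, -32, -86, -164, -266.
3rd diffs: -30, -54, -78, -102.
4th diffs: -24, -24, -24 (constant).
Newton forward-difference form: p_n = -6 + 8·C(n,1) + (-2)·C(n,2) + (-30)·C(n,3) + (-24)·C(n,4).
Continuing: …, -1882, -3358, -5550, -8656, …, p_{12} = -18522.
Summing n = 0..12 (13 terms) gives -52364.

-52364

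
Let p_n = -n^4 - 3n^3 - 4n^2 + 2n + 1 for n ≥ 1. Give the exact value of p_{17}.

-99381

p_{17} = -1·17^4 - 3·17^3 - 4·17^2 + 2·17 + 1 = -99381.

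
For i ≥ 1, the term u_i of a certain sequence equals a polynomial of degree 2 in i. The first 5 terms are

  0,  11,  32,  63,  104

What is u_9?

1st diffs: 11, 21, 31, 41.
2nd diffs: 10, 10, 10 (constant).
Newton forward-difference form: u_i = 11·C(i-1,1) + 10·C(i-1,2).
At i = 9: i-1 = 8, so u_9 = 88 + 280 = 368.

368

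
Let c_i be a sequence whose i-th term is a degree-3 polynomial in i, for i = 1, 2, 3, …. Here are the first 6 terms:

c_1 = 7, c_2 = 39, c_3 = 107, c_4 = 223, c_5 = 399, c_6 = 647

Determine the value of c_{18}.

1st diffs: 32, 68, 116, 176, 248.
2nd diffs: 36, 48, 60, 72.
3rd diffs: 12, 12, 12 (constant).
Newton forward-difference form: c_i = 7 + 32·C(i-1,1) + 36·C(i-1,2) + 12·C(i-1,3).
At i = 18: i-1 = 17, so c_{18} = 7 + 544 + 4896 + 8160 = 13607.

13607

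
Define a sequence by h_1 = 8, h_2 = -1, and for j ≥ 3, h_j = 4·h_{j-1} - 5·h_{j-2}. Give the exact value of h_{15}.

Step forward from the initial values:
h_3 = -44, h_4 = -171, h_5 = -464, …, h_{12} = 131109, h_{13} = 269056, h_{14} = 420679, h_{15} = 337436.

337436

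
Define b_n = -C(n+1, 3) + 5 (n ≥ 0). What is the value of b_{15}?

-555

C(16, 3) = 560, so b_{15} = -555.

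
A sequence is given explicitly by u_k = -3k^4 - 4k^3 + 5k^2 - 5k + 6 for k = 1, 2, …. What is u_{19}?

-416683

u_{19} = -3·19^4 - 4·19^3 + 5·19^2 - 5·19 + 6 = -416683.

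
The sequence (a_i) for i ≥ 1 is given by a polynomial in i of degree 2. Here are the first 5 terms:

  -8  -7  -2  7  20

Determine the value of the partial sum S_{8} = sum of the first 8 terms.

188

1st diffs: 1, 5, 9, 13.
2nd diffs: 4, 4, 4 (constant).
Newton forward-difference form: a_i = -8 + 1·C(i-1,1) + 4·C(i-1,2).
Continuing: 37, 58, 83.
Summing i = 1..8 (8 terms) gives 188.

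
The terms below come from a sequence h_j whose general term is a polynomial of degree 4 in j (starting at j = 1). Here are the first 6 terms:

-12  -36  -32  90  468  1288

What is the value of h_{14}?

1st diffs: -24, 4, 122, 378, 820.
2nd diffs: 28, 118, 256, 442.
3rd diffs: 90, 138, 186.
4th diffs: 48, 48 (constant).
Newton forward-difference form: h_j = -12 + (-24)·C(j-1,1) + 28·C(j-1,2) + 90·C(j-1,3) + 48·C(j-1,4).
At j = 14: j-1 = 13, so h_{14} = -12 - 312 + 2184 + 25740 + 34320 = 61920.

61920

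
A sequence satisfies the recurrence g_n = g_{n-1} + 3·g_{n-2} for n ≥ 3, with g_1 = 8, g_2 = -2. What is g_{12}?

22450

Iterate the recurrence:
g_3 = 22;  g_4 = 16;  g_5 = 82;  g_6 = 130;  g_7 = 376;  g_8 = 766;  g_9 = 1894;  g_{10} = 4192;  g_{11} = 9874;  g_{12} = 22450.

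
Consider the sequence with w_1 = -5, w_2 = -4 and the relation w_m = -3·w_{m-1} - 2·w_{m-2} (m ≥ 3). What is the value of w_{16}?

Step forward from the initial values:
w_3 = 22  w_4 = -58  w_5 = 130  …  w_{13} = 36850  w_{14} = -73714  w_{15} = 147442  w_{16} = -294898.
(Characteristic roots are -1 and -2.)

-294898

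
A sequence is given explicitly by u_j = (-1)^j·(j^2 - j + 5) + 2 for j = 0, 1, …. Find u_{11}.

(-1)^11 = -1; j^2 - j + 5 at j=11 is 115; so u_{11} = -113.

-113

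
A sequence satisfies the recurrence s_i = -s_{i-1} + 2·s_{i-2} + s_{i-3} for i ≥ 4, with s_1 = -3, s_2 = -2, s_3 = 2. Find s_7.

Iterate the recurrence:
s_4 = -9, s_5 = 11, s_6 = -27, s_7 = 40.

40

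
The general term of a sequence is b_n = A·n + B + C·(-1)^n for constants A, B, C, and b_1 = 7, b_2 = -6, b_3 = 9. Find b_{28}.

20

The three given values yield: A + B - C = 7; 2A + B + C = -6; 3A + B - C = 9.
Subtracting the first from the second: A + 2C = -13.
Subtracting the second from the third: A - 2C = 15.
Solving: C = -7, A = 1, then B = -1.
Therefore b_{28} = 28 + (-1) + (-7)·1 = 20.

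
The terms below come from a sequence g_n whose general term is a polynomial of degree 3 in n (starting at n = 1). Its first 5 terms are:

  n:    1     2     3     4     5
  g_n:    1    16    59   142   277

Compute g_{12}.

3686

1st diffs: 15, 43, 83, 135.
2nd diffs: 28, 40, 52.
3rd diffs: 12, 12 (constant).
Newton forward-difference form: g_n = 1 + 15·C(n-1,1) + 28·C(n-1,2) + 12·C(n-1,3).
At n = 12: n-1 = 11, so g_{12} = 1 + 165 + 1540 + 1980 = 3686.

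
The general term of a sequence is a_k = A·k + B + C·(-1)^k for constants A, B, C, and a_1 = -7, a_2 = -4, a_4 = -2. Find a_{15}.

Plug in k = 1, 2, 4: A + B - C = -7; 2A + B + C = -4; 4A + B + C = -2.
Subtracting the first from the second: A + 2C = 3.
Subtracting the second from the third: 2A = 2.
Solving: C = 1, A = 1, then B = -7.
Therefore a_{15} = 15 + (-7) + 1·(-1) = 7.

7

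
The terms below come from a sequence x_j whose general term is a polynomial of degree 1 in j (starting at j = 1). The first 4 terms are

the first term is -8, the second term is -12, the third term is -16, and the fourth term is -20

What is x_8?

-36

1st diffs: -4, -4, -4 (constant).
So x_j = -4j - 4.
Evaluating at j = 8 gives x_8 = -36.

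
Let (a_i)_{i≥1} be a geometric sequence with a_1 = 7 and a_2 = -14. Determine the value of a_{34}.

Common ratio r = -2.
a_i = 7·(-2)^(i-1).
a_{34} = 7·(-2)^33 = -60129542144.

-60129542144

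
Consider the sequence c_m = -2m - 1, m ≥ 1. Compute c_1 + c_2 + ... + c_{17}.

Over m = 1..17: Σm = 153.
Total = (-2)·153 + (-1)·17 = -323.

-323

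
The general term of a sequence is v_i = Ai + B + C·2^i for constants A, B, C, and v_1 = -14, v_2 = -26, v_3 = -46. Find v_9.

The three given values yield: A + B + 2C = -14; 2A + B + 4C = -26; 3A + B + 8C = -46.
Subtracting the first from the second: A + 2C = -12.
Subtracting the second from the third: A + 4C = -20.
Solving: C = -4, A = -4, then B = -2.
So v_i = -4·i + (-2) + (-4)·2^i; at i=9 this is -2086.

-2086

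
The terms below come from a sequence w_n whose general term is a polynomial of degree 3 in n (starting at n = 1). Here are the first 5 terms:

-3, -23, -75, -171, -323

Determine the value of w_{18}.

1st diffs: -20, -52, -96, -152.
2nd diffs: -32, -44, -56.
3rd diffs: -12, -12 (constant).
Newton forward-difference form: w_n = -3 + (-20)·C(n-1,1) + (-32)·C(n-1,2) + (-12)·C(n-1,3).
At n = 18: n-1 = 17, so w_{18} = -3 - 340 - 4352 - 8160 = -12855.

-12855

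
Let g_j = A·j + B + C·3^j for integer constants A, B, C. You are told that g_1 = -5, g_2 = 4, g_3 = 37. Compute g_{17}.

258280267

Plug in j = 1, 2, 3: A + B + 3C = -5; 2A + B + 9C = 4; 3A + B + 27C = 37.
Subtracting the first from the second: A + 6C = 9.
Subtracting the second from the third: A + 18C = 33.
Solving: C = 2, A = -3, then B = -8.
Hence g_{17} = -3·17 + (-8) + 2·129140163 = 258280267.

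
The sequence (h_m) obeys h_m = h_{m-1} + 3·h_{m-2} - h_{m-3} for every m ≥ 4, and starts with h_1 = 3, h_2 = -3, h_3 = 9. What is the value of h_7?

93

h_4 = -3; h_5 = 27; h_6 = 9; h_7 = 93.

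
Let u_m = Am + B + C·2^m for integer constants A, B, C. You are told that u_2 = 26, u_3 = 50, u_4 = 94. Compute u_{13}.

41010

The three given values yield: 2A + B + 4C = 26; 3A + B + 8C = 50; 4A + B + 16C = 94.
Subtracting the first from the second: A + 4C = 24.
Subtracting the second from the third: A + 8C = 44.
Solving: C = 5, A = 4, then B = -2.
Therefore u_{13} = 52 + (-2) + 5·8192 = 41010.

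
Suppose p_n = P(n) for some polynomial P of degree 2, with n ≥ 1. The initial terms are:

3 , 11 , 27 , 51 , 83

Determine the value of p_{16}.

1st diffs: 8, 16, 24, 32.
2nd diffs: 8, 8, 8 (constant).
Newton forward-difference form: p_n = 3 + 8·C(n-1,1) + 8·C(n-1,2).
At n = 16: n-1 = 15, so p_{16} = 3 + 120 + 840 = 963.

963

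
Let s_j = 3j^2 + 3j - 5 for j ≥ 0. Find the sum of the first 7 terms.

301

Over j = 0..6: Σj = 21, Σj² = 91.
Total = (3)·91 + (3)·21 + (-5)·7 = 301.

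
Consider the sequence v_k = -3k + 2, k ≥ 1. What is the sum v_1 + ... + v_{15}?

-330

Over k = 1..15: Σk = 120.
Total = (-3)·120 + (2)·15 = -330.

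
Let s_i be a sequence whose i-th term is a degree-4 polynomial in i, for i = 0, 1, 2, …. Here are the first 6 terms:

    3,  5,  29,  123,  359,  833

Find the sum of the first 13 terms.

1st diffs: 2, 24, 94, 236, 474.
2nd diffs: 22, 70, 142, 238.
3rd diffs: 48, 72, 96.
4th diffs: 24, 24 (constant).
Newton forward-difference form: s_i = 3 + 2·C(i,1) + 22·C(i,2) + 48·C(i,3) + 24·C(i,4).
Continuing: …, 1665, 2999, 5003, 7869, …, s_{12} = 23919.
Summing i = 0..12 (13 terms) gives 71695.

71695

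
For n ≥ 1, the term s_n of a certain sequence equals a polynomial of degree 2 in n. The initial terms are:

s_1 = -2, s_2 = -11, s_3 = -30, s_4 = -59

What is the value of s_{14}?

-899

1st diffs: -9, -19, -29.
2nd diffs: -10, -10 (constant).
Newton forward-difference form: s_n = -2 + (-9)·C(n-1,1) + (-10)·C(n-1,2).
At n = 14: n-1 = 13, so s_{14} = -2 - 117 - 780 = -899.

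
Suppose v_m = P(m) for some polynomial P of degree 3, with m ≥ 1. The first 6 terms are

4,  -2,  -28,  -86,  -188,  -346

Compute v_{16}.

-7646

1st diffs: -6, -26, -58, -102, -158.
2nd diffs: -20, -32, -44, -56.
3rd diffs: -12, -12, -12 (constant).
So v_m = -2m^3 + 2m^2 + 2m + 2.
Evaluating at m = 16 gives v_{16} = -7646.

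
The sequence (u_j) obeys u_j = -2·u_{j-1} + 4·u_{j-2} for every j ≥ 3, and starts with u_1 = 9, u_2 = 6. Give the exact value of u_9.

Compute successive terms:
u_3 = 24, u_4 = -24, u_5 = 144, u_6 = -384, u_7 = 1344, u_8 = -4224, u_9 = 13824.

13824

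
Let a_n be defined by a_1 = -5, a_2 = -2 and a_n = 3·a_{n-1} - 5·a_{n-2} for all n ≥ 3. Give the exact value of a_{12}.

a_3 = 19  a_4 = 67  a_5 = 106  a_6 = -17  a_7 = -581  a_8 = -1658  a_9 = -2069  a_{10} = 2083  a_{11} = 16594  a_{12} = 39367.

39367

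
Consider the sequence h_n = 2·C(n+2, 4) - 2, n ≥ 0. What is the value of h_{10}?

C(12, 4) = 495, so h_{10} = 988.

988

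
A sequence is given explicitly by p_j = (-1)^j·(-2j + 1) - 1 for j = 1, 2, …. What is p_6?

(-1)^6 = 1; -2j + 1 at j=6 is -11; so p_6 = -12.

-12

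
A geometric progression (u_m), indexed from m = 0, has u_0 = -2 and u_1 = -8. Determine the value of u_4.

Common ratio r = 4.
u_m = (-2)·4^(m-0).
u_4 = (-2)·4^4 = -512.

-512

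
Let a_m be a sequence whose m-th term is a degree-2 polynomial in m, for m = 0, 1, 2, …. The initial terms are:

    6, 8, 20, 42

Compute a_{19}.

1st diffs: 2, 12, 22.
2nd diffs: 10, 10 (constant).
Newton forward-difference form: a_m = 6 + 2·C(m,1) + 10·C(m,2).
At m = 19: m = 19, so a_{19} = 6 + 38 + 1710 = 1754.

1754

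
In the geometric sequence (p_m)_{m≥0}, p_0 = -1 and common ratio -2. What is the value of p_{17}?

131072

p_m = (-1)·(-2)^(m-0).
p_{17} = (-1)·(-2)^17 = 131072.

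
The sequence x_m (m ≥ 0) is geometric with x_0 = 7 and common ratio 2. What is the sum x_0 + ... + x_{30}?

15032385529

x_m = 7·2^(m-0).
S = 7·(2^31 - 1)/(2 - 1) = 7·(2147483648 - 1)/(1) = 15032385529.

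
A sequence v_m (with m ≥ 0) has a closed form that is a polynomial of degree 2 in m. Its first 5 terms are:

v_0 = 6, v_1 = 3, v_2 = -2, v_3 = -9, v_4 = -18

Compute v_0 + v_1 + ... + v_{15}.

1st diffs: -3, -5, -7, -9.
2nd diffs: -2, -2, -2 (constant).
Newton forward-difference form: v_m = 6 + (-3)·C(m,1) + (-2)·C(m,2).
Continuing: …, -29, -42, -57, -74, …, v_{15} = -249.
Summing m = 0..15 (16 terms) gives -1384.

-1384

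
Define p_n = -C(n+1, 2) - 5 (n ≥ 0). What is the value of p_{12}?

-83

C(13, 2) = 78, so p_{12} = -83.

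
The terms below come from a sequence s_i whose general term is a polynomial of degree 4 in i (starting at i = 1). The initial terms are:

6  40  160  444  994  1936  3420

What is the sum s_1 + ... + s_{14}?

1st diffs: 34, 120, 284, 550, 942, 1484.
2nd diffs: 86, 164, 266, 392, 542.
3rd diffs: 78, 102, 126, 150.
4th diffs: 24, 24, 24 (constant).
So s_i = i^4 + 3i^3 - 2i + 4.
Continuing: …, 5620, 8734, 12984, 18616, …, s_{14} = 46624.
Summing i = 1..14 (14 terms) gives 160608.

160608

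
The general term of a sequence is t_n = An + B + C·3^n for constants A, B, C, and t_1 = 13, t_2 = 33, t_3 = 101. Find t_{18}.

1549681889

Plug in n = 1, 2, 3: A + B + 3C = 13; 2A + B + 9C = 33; 3A + B + 27C = 101.
Subtracting the first from the second: A + 6C = 20.
Subtracting the second from the third: A + 18C = 68.
Solving: C = 4, A = -4, then B = 5.
So t_n = -4·n + 5 + 4·3^n; at n=18 this is 1549681889.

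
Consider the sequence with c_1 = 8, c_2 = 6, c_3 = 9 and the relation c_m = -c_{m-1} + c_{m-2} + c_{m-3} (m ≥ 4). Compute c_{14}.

0

Applying the relation repeatedly:
c_4 = 5  c_5 = 10  c_6 = 4  …  c_{11} = 13  c_{12} = 1  c_{13} = 14  c_{14} = 0.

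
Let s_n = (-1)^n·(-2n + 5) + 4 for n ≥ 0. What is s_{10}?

-11

(-1)^10 = 1; -2n + 5 at n=10 is -15; so s_{10} = -11.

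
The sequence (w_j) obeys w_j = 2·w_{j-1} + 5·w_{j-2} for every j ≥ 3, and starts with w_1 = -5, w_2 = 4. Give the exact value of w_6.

-296

Applying the relation repeatedly:
w_3 = -17; w_4 = -14; w_5 = -113; w_6 = -296.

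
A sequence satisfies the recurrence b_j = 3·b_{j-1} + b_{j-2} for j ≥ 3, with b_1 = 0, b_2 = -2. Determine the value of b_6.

-218

b_3 = -6  b_4 = -20  b_5 = -66  b_6 = -218.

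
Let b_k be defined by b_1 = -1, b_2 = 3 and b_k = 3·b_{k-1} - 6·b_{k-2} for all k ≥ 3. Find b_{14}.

Applying the relation repeatedly:
b_3 = 15; b_4 = 27; b_5 = -9; …; b_{11} = 12879; b_{12} = -9477; b_{13} = -105705; b_{14} = -260253.

-260253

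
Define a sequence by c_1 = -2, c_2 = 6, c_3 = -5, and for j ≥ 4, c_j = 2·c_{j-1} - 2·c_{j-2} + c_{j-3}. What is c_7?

-2

Step forward from the initial values:
c_4 = -24; c_5 = -32; c_6 = -21; c_7 = -2.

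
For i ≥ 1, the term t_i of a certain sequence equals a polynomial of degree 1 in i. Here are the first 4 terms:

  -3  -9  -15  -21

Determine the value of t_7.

1st diffs: -6, -6, -6 (constant).
So t_i = -6i + 3.
Evaluating at i = 7 gives t_7 = -39.

-39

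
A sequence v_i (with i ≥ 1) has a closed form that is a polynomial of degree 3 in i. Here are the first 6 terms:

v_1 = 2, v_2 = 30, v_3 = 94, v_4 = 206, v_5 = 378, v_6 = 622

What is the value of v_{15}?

1st diffs: 28, 64, 112, 172, 244.
2nd diffs: 36, 48, 60, 72.
3rd diffs: 12, 12, 12 (constant).
Newton forward-difference form: v_i = 2 + 28·C(i-1,1) + 36·C(i-1,2) + 12·C(i-1,3).
At i = 15: i-1 = 14, so v_{15} = 2 + 392 + 3276 + 4368 = 8038.

8038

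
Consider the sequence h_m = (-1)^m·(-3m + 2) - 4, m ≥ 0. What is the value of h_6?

(-1)^6 = 1; -3m + 2 at m=6 is -16; so h_6 = -20.

-20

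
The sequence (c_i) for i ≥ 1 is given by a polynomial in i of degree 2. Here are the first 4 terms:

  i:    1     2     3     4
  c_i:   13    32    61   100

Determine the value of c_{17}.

1st diffs: 19, 29, 39.
2nd diffs: 10, 10 (constant).
So c_i = 5i^2 + 4i + 4.
Evaluating at i = 17 gives c_{17} = 1517.

1517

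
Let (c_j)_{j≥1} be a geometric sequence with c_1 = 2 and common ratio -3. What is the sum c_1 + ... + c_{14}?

-2391484

c_j = 2·(-3)^(j-1).
S = 2·((-3)^14 - 1)/(-3 - 1) = 2·(4782969 - 1)/(-4) = -2391484.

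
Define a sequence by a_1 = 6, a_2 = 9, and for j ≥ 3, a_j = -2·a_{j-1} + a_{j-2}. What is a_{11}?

Applying the relation repeatedly:
a_3 = -12; a_4 = 33; a_5 = -78; a_6 = 189; a_7 = -456; a_8 = 1101; a_9 = -2658; a_{10} = 6417; a_{11} = -15492.

-15492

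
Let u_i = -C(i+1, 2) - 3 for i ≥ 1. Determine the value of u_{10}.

-58

C(11, 2) = 55, so u_{10} = -58.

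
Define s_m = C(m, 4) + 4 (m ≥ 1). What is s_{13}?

719

C(13, 4) = 715, so s_{13} = 719.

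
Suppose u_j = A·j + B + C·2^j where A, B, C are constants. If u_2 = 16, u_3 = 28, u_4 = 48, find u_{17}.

262212

Plug in j = 2, 3, 4: 2A + B + 4C = 16; 3A + B + 8C = 28; 4A + B + 16C = 48.
Subtracting the first from the second: A + 4C = 12.
Subtracting the second from the third: A + 8C = 20.
Solving: C = 2, A = 4, then B = 0.
Hence u_{17} = 4·17 + 0 + 2·131072 = 262212.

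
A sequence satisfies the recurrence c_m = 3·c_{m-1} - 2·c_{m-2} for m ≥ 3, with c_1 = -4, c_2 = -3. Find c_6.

27

Iterate the recurrence:
c_3 = -1, c_4 = 3, c_5 = 11, c_6 = 27.
(Characteristic roots are 2 and 1.)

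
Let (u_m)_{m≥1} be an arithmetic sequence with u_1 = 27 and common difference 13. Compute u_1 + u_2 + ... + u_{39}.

10686

u_m = 27 + (m - 1)·13.
u_{39} = 521; S = 39·(27 + 521)/2 = 10686.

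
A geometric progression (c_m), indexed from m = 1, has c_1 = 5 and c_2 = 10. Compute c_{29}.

1342177280

Common ratio r = 2.
c_m = 5·2^(m-1).
c_{29} = 5·2^28 = 1342177280.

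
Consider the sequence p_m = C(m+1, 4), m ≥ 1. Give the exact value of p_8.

C(9, 4) = 126, so p_8 = 126.

126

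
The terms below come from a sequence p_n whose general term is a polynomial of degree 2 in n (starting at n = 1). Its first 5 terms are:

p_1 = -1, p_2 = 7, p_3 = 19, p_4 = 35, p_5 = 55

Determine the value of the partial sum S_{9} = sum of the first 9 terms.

615

1st diffs: 8, 12, 16, 20.
2nd diffs: 4, 4, 4 (constant).
Newton forward-difference form: p_n = -1 + 8·C(n-1,1) + 4·C(n-1,2).
Continuing: 79, 107, 139, 175.
Summing n = 1..9 (9 terms) gives 615.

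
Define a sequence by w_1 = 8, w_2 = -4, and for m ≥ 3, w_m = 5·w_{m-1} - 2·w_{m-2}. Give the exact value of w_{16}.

Iterate the recurrence:
w_3 = -36;  w_4 = -172;  w_5 = -788;  …;  w_{13} = -147784148;  w_{14} = -674125196;  w_{15} = -3075057684;  w_{16} = -14027038028.

-14027038028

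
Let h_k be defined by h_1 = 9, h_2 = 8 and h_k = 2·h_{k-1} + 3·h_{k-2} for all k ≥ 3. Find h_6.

1028

h_3 = 43  h_4 = 110  h_5 = 349  h_6 = 1028.
(Characteristic roots are 3 and -1.)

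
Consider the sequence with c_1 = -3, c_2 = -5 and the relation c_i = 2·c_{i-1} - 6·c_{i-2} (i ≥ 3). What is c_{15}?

871424

Compute successive terms:
c_3 = 8, c_4 = 46, c_5 = 44, …, c_{12} = -58400, c_{13} = -85312, c_{14} = 179776, c_{15} = 871424.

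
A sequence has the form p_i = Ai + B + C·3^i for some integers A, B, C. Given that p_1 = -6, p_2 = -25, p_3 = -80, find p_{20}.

-10460353219

Write the equations: A + B + 3C = -6; 2A + B + 9C = -25; 3A + B + 27C = -80.
Subtracting the first from the second: A + 6C = -19.
Subtracting the second from the third: A + 18C = -55.
Solving: C = -3, A = -1, then B = 4.
Hence p_{20} = -1·20 + 4 + (-3)·3486784401 = -10460353219.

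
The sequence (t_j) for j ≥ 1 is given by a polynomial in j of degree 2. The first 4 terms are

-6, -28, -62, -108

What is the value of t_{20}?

-2476

1st diffs: -22, -34, -46.
2nd diffs: -12, -12 (constant).
Newton forward-difference form: t_j = -6 + (-22)·C(j-1,1) + (-12)·C(j-1,2).
At j = 20: j-1 = 19, so t_{20} = -6 - 418 - 2052 = -2476.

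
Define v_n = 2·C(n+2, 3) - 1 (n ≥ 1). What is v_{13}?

909

C(15, 3) = 455, so v_{13} = 909.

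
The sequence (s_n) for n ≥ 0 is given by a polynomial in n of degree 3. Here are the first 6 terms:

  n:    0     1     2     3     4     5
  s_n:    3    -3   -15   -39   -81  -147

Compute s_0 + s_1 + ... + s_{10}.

1st diffs: -6, -12, -24, -42, -66.
2nd diffs: -6, -12, -18, -24.
3rd diffs: -6, -6, -6 (constant).
Newton forward-difference form: s_n = 3 + (-6)·C(n,1) + (-6)·C(n,2) + (-6)·C(n,3).
Continuing: …, -243, -375, -549, -771, …, s_{10} = -1047.
Summing n = 0..10 (11 terms) gives -3267.

-3267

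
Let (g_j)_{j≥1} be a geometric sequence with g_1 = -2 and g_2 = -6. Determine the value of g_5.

-162

Common ratio r = 3.
g_j = (-2)·3^(j-1).
g_5 = (-2)·3^4 = -162.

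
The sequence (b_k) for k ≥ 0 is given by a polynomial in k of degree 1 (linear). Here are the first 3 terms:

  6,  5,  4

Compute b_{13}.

-7

1st diffs: -1, -1 (constant).
So b_k = -k + 6.
Evaluating at k = 13 gives b_{13} = -7.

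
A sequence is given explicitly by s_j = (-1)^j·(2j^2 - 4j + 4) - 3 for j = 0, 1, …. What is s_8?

(-1)^8 = 1; 2j^2 - 4j + 4 at j=8 is 100; so s_8 = 97.

97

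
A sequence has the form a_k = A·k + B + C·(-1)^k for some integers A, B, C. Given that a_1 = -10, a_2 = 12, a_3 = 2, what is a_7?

The three given values yield: A + B - C = -10; 2A + B + C = 12; 3A + B - C = 2.
Subtracting the first from the second: A + 2C = 22.
Subtracting the second from the third: A - 2C = -10.
Solving: C = 8, A = 6, then B = -8.
Hence a_7 = 6·7 + (-8) + 8·(-1) = 26.

26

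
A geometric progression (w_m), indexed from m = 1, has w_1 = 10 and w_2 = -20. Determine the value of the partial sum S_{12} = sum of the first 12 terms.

-13650

Common ratio r = -2.
w_m = 10·(-2)^(m-1).
S = 10·((-2)^12 - 1)/(-2 - 1) = 10·(4096 - 1)/(-3) = -13650.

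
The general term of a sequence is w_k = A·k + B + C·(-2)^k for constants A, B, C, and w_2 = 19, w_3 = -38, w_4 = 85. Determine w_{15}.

Write the equations: 2A + B + 4C = 19; 3A + B - 8C = -38; 4A + B + 16C = 85.
Subtracting the first from the second: A - 12C = -57.
Subtracting the second from the third: A + 24C = 123.
Solving: C = 5, A = 3, then B = -7.
So w_k = 3·k + (-7) + 5·(-2)^k; at k=15 this is -163802.

-163802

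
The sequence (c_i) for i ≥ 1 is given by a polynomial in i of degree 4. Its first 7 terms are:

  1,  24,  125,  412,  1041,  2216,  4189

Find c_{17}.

1st diffs: 23, 101, 287, 629, 1175, 1973.
2nd diffs: 78, 186, 342, 546, 798.
3rd diffs: 108, 156, 204, 252.
4th diffs: 48, 48, 48 (constant).
Newton forward-difference form: c_i = 1 + 23·C(i-1,1) + 78·C(i-1,2) + 108·C(i-1,3) + 48·C(i-1,4).
At i = 17: i-1 = 16, so c_{17} = 1 + 368 + 9360 + 60480 + 87360 = 157569.

157569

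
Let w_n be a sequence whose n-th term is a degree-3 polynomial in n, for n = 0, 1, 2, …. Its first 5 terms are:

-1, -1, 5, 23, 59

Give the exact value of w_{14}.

2729

1st diffs: 0, 6, 18, 36.
2nd diffs: 6, 12, 18.
3rd diffs: 6, 6 (constant).
Newton forward-difference form: w_n = -1 + 6·C(n,2) + 6·C(n,3).
At n = 14: n = 14, so w_{14} = -1 + 546 + 2184 = 2729.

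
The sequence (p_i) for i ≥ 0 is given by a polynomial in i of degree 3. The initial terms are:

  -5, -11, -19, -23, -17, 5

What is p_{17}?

1st diffs: -6, -8, -4, 6, 22.
2nd diffs: -2, 4, 10, 16.
3rd diffs: 6, 6, 6 (constant).
Newton forward-difference form: p_i = -5 + (-6)·C(i,1) + (-2)·C(i,2) + 6·C(i,3).
At i = 17: i = 17, so p_{17} = -5 - 102 - 272 + 4080 = 3701.

3701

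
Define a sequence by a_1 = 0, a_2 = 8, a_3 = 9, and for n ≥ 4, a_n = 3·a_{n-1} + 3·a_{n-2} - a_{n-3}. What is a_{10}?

a_4 = 51; a_5 = 172; a_6 = 660; a_7 = 2445; a_8 = 9143; a_9 = 34104; a_{10} = 127296.

127296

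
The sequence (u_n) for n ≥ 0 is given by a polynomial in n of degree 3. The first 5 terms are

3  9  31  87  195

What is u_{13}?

1st diffs: 6, 22, 56, 108.
2nd diffs: 16, 34, 52.
3rd diffs: 18, 18 (constant).
Newton forward-difference form: u_n = 3 + 6·C(n,1) + 16·C(n,2) + 18·C(n,3).
At n = 13: n = 13, so u_{13} = 3 + 78 + 1248 + 5148 = 6477.

6477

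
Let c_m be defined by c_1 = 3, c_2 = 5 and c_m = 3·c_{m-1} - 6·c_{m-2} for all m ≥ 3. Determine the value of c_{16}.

Step forward from the initial values:
c_3 = -3, c_4 = -39, c_5 = -99, …, c_{13} = -19683, c_{14} = 239841, c_{15} = 837621, c_{16} = 1073817.

1073817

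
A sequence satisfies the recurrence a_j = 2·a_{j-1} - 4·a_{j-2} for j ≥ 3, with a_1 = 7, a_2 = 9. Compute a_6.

Step forward from the initial values:
a_3 = -10; a_4 = -56; a_5 = -72; a_6 = 80.

80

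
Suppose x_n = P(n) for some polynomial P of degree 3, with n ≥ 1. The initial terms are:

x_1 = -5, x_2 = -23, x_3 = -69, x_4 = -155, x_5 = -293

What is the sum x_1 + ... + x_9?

1st diffs: -18, -46, -86, -138.
2nd diffs: -28, -40, -52.
3rd diffs: -12, -12 (constant).
Newton forward-difference form: x_n = -5 + (-18)·C(n-1,1) + (-28)·C(n-1,2) + (-12)·C(n-1,3).
Continuing: -495, -773, -1139, -1605.
Summing n = 1..9 (9 terms) gives -4557.

-4557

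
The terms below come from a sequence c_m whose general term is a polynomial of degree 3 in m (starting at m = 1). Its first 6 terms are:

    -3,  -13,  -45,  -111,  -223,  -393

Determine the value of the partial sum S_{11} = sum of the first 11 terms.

-8173

1st diffs: -10, -32, -66, -112, -170.
2nd diffs: -22, -34, -46, -58.
3rd diffs: -12, -12, -12 (constant).
Newton forward-difference form: c_m = -3 + (-10)·C(m-1,1) + (-22)·C(m-1,2) + (-12)·C(m-1,3).
Continuing: …, -633, -955, -1371, -1893, …, c_{11} = -2533.
Summing m = 1..11 (11 terms) gives -8173.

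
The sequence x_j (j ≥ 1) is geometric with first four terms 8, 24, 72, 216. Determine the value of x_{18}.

Common ratio r = 3.
x_j = 8·3^(j-1).
x_{18} = 8·3^17 = 1033121304.

1033121304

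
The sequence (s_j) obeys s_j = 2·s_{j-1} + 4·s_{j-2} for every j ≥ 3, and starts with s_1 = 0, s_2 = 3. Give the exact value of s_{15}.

Compute successive terms:
s_3 = 6;  s_4 = 24;  s_5 = 72;  …;  s_{12} = 273408;  s_{13} = 884736;  s_{14} = 2863104;  s_{15} = 9265152.

9265152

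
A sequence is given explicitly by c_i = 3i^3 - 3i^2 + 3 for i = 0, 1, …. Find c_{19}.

c_{19} = 3·19^3 - 3·19^2 + 3 = 19497.

19497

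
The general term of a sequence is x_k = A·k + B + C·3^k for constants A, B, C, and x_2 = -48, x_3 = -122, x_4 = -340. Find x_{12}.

Write the equations: 2A + B + 9C = -48; 3A + B + 27C = -122; 4A + B + 81C = -340.
Subtracting the first from the second: A + 18C = -74.
Subtracting the second from the third: A + 54C = -218.
Solving: C = -4, A = -2, then B = -8.
Therefore x_{12} = -24 + (-8) + (-4)·531441 = -2125796.

-2125796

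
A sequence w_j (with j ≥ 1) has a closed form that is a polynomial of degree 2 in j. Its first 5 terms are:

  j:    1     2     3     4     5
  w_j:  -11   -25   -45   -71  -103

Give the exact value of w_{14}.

1st diffs: -14, -20, -26, -32.
2nd diffs: -6, -6, -6 (constant).
Newton forward-difference form: w_j = -11 + (-14)·C(j-1,1) + (-6)·C(j-1,2).
At j = 14: j-1 = 13, so w_{14} = -11 - 182 - 468 = -661.

-661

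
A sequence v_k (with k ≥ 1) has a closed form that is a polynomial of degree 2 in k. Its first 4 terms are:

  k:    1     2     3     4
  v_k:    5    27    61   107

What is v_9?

517

1st diffs: 22, 34, 46.
2nd diffs: 12, 12 (constant).
Newton forward-difference form: v_k = 5 + 22·C(k-1,1) + 12·C(k-1,2).
At k = 9: k-1 = 8, so v_9 = 5 + 176 + 336 = 517.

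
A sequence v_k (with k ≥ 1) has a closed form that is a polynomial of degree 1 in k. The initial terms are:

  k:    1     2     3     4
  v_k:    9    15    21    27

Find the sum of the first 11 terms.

429

1st diffs: 6, 6, 6 (constant).
So v_k = 6k + 3.
Continuing: …, 33, 39, 45, 51, …, v_{11} = 69.
Summing k = 1..11 (11 terms) gives 429.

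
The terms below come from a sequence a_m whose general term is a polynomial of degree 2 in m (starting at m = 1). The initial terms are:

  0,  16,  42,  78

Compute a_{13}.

1st diffs: 16, 26, 36.
2nd diffs: 10, 10 (constant).
Newton forward-difference form: a_m = 16·C(m-1,1) + 10·C(m-1,2).
At m = 13: m-1 = 12, so a_{13} = 192 + 660 = 852.

852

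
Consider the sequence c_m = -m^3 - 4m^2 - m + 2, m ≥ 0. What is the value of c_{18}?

c_{18} = -1·18^3 - 4·18^2 - 1·18 + 2 = -7144.

-7144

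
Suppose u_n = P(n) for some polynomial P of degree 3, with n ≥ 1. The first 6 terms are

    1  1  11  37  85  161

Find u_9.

1st diffs: 0, 10, 26, 48, 76.
2nd diffs: 10, 16, 22, 28.
3rd diffs: 6, 6, 6 (constant).
Newton forward-difference form: u_n = 1 + 10·C(n-1,2) + 6·C(n-1,3).
At n = 9: n-1 = 8, so u_9 = 1 + 280 + 336 = 617.

617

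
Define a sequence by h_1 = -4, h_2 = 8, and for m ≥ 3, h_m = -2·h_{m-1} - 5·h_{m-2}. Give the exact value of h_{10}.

-6232

h_3 = 4; h_4 = -48; h_5 = 76; h_6 = 88; h_7 = -556; h_8 = 672; h_9 = 1436; h_{10} = -6232.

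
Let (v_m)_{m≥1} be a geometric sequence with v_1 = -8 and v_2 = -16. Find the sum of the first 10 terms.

Common ratio r = 2.
v_m = (-8)·2^(m-1).
S = (-8)·(2^10 - 1)/(2 - 1) = (-8)·(1024 - 1)/(1) = -8184.

-8184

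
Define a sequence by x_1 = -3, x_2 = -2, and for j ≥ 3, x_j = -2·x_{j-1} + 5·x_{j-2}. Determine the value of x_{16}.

55846632

x_3 = -11  x_4 = 12  x_5 = -79  …  x_{13} = -1360839  x_{14} = 4693138  x_{15} = -16190471  x_{16} = 55846632.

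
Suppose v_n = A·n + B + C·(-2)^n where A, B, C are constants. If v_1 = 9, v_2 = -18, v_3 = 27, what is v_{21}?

8388549

Plug in n = 1, 2, 3: A + B - 2C = 9; 2A + B + 4C = -18; 3A + B - 8C = 27.
Subtracting the first from the second: A + 6C = -27.
Subtracting the second from the third: A - 12C = 45.
Solving: C = -4, A = -3, then B = 4.
So v_n = -3·n + 4 + (-4)·(-2)^n; at n=21 this is 8388549.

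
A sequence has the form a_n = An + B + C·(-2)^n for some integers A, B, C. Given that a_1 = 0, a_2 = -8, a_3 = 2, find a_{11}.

Plug in n = 1, 2, 3: A + B - 2C = 0; 2A + B + 4C = -8; 3A + B - 8C = 2.
Subtracting the first from the second: A + 6C = -8.
Subtracting the second from the third: A - 12C = 10.
Solving: C = -1, A = -2, then B = 0.
Hence a_{11} = -2·11 + 0 + (-1)·(-2048) = 2026.

2026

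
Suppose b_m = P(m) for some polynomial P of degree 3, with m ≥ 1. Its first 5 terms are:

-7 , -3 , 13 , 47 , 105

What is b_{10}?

965

1st diffs: 4, 16, 34, 58.
2nd diffs: 12, 18, 24.
3rd diffs: 6, 6 (constant).
Newton forward-difference form: b_m = -7 + 4·C(m-1,1) + 12·C(m-1,2) + 6·C(m-1,3).
At m = 10: m-1 = 9, so b_{10} = -7 + 36 + 432 + 504 = 965.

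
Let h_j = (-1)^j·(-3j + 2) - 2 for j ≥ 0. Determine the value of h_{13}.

35

(-1)^13 = -1; -3j + 2 at j=13 is -37; so h_{13} = 35.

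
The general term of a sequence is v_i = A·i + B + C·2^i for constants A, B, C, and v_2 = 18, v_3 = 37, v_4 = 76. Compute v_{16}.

327664

Plug in i = 2, 3, 4: 2A + B + 4C = 18; 3A + B + 8C = 37; 4A + B + 16C = 76.
Subtracting the first from the second: A + 4C = 19.
Subtracting the second from the third: A + 8C = 39.
Solving: C = 5, A = -1, then B = 0.
Therefore v_{16} = -16 + 0 + 5·65536 = 327664.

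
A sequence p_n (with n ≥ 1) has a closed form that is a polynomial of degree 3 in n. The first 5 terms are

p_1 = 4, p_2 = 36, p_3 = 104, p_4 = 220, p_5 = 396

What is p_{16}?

1st diffs: 32, 68, 116, 176.
2nd diffs: 36, 48, 60.
3rd diffs: 12, 12 (constant).
So p_n = 2n^3 + 6n^2 - 4.
Evaluating at n = 16 gives p_{16} = 9724.

9724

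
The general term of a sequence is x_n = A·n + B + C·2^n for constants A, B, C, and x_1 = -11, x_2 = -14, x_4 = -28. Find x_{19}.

The three given values yield: A + B + 2C = -11; 2A + B + 4C = -14; 4A + B + 16C = -28.
Subtracting the first from the second: A + 2C = -3.
Subtracting the second from the third: 2A + 12C = -14.
Solving: C = -1, A = -1, then B = -8.
So x_n = -1·n + (-8) + (-1)·2^n; at n=19 this is -524315.

-524315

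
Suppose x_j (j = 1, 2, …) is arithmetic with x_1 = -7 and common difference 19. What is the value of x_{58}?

1076

x_j = -7 + (j - 1)·19.
x_{58} = -7 + 57·19 = 1076.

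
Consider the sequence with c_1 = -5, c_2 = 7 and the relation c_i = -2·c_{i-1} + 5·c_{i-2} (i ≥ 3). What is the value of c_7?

Iterate the recurrence:
c_3 = -39; c_4 = 113; c_5 = -421; c_6 = 1407; c_7 = -4919.

-4919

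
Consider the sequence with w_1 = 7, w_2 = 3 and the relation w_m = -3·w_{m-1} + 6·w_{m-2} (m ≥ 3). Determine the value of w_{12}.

Compute successive terms:
w_3 = 33;  w_4 = -81;  w_5 = 441;  w_6 = -1809;  w_7 = 8073;  w_8 = -35073;  w_9 = 153657;  w_{10} = -671409;  w_{11} = 2936169;  w_{12} = -12836961.

-12836961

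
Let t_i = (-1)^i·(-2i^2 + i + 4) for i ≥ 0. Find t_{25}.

1221

(-1)^25 = -1; -2i^2 + i + 4 at i=25 is -1221; so t_{25} = 1221.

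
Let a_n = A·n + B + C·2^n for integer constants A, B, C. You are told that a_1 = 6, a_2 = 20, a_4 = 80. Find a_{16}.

Plug in n = 1, 2, 4: A + B + 2C = 6; 2A + B + 4C = 20; 4A + B + 16C = 80.
Subtracting the first from the second: A + 2C = 14.
Subtracting the second from the third: 2A + 12C = 60.
Solving: C = 4, A = 6, then B = -8.
Therefore a_{16} = 96 + (-8) + 4·65536 = 262232.

262232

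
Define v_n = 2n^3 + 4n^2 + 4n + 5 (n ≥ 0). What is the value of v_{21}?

v_{21} = 2·21^3 + 4·21^2 + 4·21 + 5 = 20375.

20375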